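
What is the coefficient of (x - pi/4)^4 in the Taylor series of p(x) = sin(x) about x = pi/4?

sqrt(2)/48

c_4 = p^(4)(pi/4)/4! = sqrt(2)/48.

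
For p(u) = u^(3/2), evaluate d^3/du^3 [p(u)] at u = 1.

-3/8

Apply the Taylor formula c_k = f^(k)(a)/k!.
From the series, [(u - 1)^3] p = -1/16; multiply by 3! = 6 to get -3/8.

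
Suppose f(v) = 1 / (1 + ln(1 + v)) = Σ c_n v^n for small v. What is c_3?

Use the geometric series for the reciprocal, then substitute.
f(0) = 1
f′(0) = -1
f′′(0) = 3
f′′′(0) = -14

-7/3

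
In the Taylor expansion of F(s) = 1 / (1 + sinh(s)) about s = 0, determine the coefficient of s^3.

-7/6

Use the geometric series for the reciprocal, then substitute.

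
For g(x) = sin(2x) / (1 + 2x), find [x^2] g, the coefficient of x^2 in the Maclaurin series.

-4

Expand each factor separately, then convolve coefficients.
[x^0] = 0;  [x^1] = 2;  [x^2] = -4.
So c_2 = g′′(0)/2! = -4.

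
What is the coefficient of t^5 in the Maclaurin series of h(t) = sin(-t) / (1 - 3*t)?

-9541/120

Use 1/(1 - r) = Σ r^k on the denominator, then take the Cauchy product.
So c_5 = h^(5)(0)/5! = -9541/120.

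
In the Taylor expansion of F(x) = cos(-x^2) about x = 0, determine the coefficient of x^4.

-1/2

[x^0] = 1;  [x^1] = 0;  [x^2] = 0;  [x^3] = 0;  [x^4] = -1/2.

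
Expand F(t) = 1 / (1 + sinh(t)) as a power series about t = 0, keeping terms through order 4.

Expand as Σ (-1)^k u^k with u equal to the inner function's series.

4*t^4/3 - 7*t^3/6 + t^2 - t + 1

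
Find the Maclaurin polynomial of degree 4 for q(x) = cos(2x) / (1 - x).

-x^4/3 - x^3 - x^2 + x + 1

Expand 1/(denominator) as a geometric series and multiply by the numerator's series.
[x^0] = 1;  [x^1] = 1;  [x^2] = -1;  [x^3] = -1;  [x^4] = -1/3.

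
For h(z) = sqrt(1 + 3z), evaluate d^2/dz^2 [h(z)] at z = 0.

-9/4

From the series, [z^2] h = -9/8; multiply by 2! = 2 to get -9/4.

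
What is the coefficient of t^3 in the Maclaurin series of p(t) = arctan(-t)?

1/3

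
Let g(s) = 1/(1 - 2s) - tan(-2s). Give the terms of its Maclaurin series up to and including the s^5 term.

544*s^5/15 + 16*s^4 + 32*s^3/3 + 4*s^2 + 4*s + 1

Add the two expansions coefficient-wise.
g(0) = 1
g′(0) = 4
g′′(0) = 8
g′′′(0) = 64
g^(4)(0) = 384
g^(5)(0) = 4352
Then c_k = g^(k)(0)/k! gives each Taylor coefficient.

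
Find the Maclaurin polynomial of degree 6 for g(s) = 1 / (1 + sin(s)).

17*s^6/45 - 61*s^5/120 + 2*s^4/3 - 5*s^3/6 + s^2 - s + 1

Use the geometric series for the reciprocal, then substitute.
g(0) = 1
g′(0) = -1
g′′(0) = 2
g′′′(0) = -5
g^(4)(0) = 16
g^(5)(0) = -61
g^(6)(0) = 272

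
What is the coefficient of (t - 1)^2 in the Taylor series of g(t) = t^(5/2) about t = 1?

15/8

[(t - 1)^0] = 1;  [(t - 1)^1] = 5/2;  [(t - 1)^2] = 15/8.
So c_2 = g′′(1)/2! = 15/8.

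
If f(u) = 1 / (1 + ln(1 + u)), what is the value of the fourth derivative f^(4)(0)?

Write 1/(1+u) = 1 - u + u^2 - u^3 + ... and substitute the series for u.
From the series, [u^4] f = 11/3; multiply by 4! = 24 to get 88.

88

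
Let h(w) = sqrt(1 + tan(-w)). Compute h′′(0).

-1/4

Plug the Maclaurin series of the inner function into that of the outer and collect terms.
From the series, [w^2] h = -1/8; multiply by 2! = 2 to get -1/4.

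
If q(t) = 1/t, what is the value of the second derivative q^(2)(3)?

2/27

The coefficient of (t - 3)^2 in the expansion is 1/27, so q′′(3) = 2! * (1/27) = 2/27.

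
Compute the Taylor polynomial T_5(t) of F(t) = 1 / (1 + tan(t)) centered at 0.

-32*t^5/15 + 5*t^4/3 - 4*t^3/3 + t^2 - t + 1

Use the geometric series for the reciprocal, then substitute.
F(0) = 1
F′(0) = -1
F′′(0) = 2
F′′′(0) = -8
F^(4)(0) = 40
F^(5)(0) = -256
Then c_k = F^(k)(0)/k! gives each Taylor coefficient.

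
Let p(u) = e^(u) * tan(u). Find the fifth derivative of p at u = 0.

41

Take the Cauchy product of the two expansions.
The coefficient of u^5 in the expansion is 41/120, so p^(5)(0) = 5! * (41/120) = 41.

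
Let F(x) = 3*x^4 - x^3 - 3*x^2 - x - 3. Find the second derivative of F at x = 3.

300

From the series, [(x - 3)^2] F = 150; multiply by 2! = 2 to get 300.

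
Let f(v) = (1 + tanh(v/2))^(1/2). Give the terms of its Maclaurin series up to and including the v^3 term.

-5*v^3/384 - v^2/32 + v/4 + 1

Compose series: expand the inner function first, then feed it into the outer expansion.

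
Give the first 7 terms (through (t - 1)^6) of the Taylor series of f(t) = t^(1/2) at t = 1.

-21*(t - 1)^6/1024 + 7*(t - 1)^5/256 - 5*(t - 1)^4/128 + (t - 1)^3/16 - (t - 1)^2/8 + (t - 1)/2 + 1

Differentiate repeatedly and evaluate at the center.
f(1) = 1
f′(1) = 1/2
f′′(1) = -1/4
f′′′(1) = 3/8
f^(4)(1) = -15/16
f^(5)(1) = 105/32
f^(6)(1) = -945/64
Then c_k = f^(k)(1)/k! gives each Taylor coefficient.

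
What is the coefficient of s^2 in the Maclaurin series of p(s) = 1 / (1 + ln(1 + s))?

3/2

Expand as Σ (-1)^k u^k with u equal to the inner function's series.
[s^0] = 1;  [s^1] = -1;  [s^2] = 3/2.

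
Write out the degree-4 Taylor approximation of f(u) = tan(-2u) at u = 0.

f(0) = 0
f′(0) = -2
f′′(0) = 0
f′′′(0) = -16
f^(4)(0) = 0
Dividing each by k! gives the coefficients c_0, ..., c_4.

-8*u^3/3 - 2*u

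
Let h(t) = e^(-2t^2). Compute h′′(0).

-4

The coefficient of t^2 in the expansion is -2, so h′′(0) = 2! * (-2) = -4.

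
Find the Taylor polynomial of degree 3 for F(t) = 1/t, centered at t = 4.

-(t - 4)^3/256 + (t - 4)^2/64 - (t - 4)/16 + 1/4

F(4) = 1/4
F′(4) = -1/16
F′′(4) = 1/32
F′′′(4) = -3/128
The Taylor polynomial is Σ F^(k)(4)/k! · (t - 4)^k.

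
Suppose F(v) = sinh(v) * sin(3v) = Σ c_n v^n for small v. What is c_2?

Multiply the two series term by term and collect like powers.
F(0) = 0
F′(0) = 0
F′′(0) = 6
Then c_k = F^(k)(0)/k! gives each Taylor coefficient.

3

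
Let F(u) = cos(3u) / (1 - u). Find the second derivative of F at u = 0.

Write out both Maclaurin series and multiply, keeping only the needed powers.
From the series, [u^2] F = -7/2; multiply by 2! = 2 to get -7.

-7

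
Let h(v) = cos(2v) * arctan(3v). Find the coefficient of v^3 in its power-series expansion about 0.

Write out both Maclaurin series and multiply, keeping only the needed powers.
h(0) = 0
h′(0) = 3
h′′(0) = 0
h′′′(0) = -90

-15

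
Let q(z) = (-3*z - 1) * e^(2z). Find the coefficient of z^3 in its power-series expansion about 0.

Shift and add copies of the series according to the polynomial's terms.

-22/3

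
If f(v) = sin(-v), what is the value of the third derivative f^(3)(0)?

1

The coefficient of v^3 in the expansion is 1/6, so f′′′(0) = 3! * (1/6) = 1.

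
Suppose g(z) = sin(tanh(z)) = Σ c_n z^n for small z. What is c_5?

Plug the Maclaurin series of the inner function into that of the outer and collect terms.
g(0) = 0
g′(0) = 1
g′′(0) = 0
g′′′(0) = -3
g^(4)(0) = 0
g^(5)(0) = 37

37/120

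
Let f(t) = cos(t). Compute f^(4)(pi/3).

Use the known series and substitute for the argument.
The coefficient of (t - pi/3)^4 in the expansion is 1/48, so f^(4)(pi/3) = 4! * (1/48) = 1/2.

1/2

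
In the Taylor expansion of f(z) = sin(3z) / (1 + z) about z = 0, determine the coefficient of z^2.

-3

Write out both Maclaurin series and multiply, keeping only the needed powers.
f(0) = 0
f′(0) = 3
f′′(0) = -6
Dividing each by k! gives the coefficients c_0, ..., c_2.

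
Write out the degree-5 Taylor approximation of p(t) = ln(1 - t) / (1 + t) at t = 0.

Expand each factor separately, then convolve coefficients.

-47*t^5/60 + 7*t^4/12 - 5*t^3/6 + t^2/2 - t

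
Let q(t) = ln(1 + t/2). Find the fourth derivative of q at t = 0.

-3/8

The coefficient of t^4 in the expansion is -1/64, so q^(4)(0) = 4! * (-1/64) = -3/8.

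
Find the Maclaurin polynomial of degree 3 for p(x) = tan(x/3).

p(0) = 0
p′(0) = 1/3
p′′(0) = 0
p′′′(0) = 2/27
Dividing each by k! gives the coefficients c_0, ..., c_3.

x^3/81 + x/3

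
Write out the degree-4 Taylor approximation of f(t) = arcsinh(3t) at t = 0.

-9*t^3/2 + 3*t

Use the known series and substitute for the argument.
f(0) = 0
f′(0) = 3
f′′(0) = 0
f′′′(0) = -27
f^(4)(0) = 0
Then c_k = f^(k)(0)/k! gives each Taylor coefficient.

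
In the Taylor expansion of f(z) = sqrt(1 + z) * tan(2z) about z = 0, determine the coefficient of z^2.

Write out both Maclaurin series and multiply, keeping only the needed powers.
f(0) = 0
f′(0) = 2
f′′(0) = 2
Then c_k = f^(k)(0)/k! gives each Taylor coefficient.

1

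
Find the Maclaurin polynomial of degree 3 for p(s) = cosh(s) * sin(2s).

-s^3/3 + 2*s

Multiply the two series term by term and collect like powers.
p(0) = 0
p′(0) = 2
p′′(0) = 0
p′′′(0) = -2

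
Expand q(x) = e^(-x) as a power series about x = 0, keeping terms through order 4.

x^4/24 - x^3/6 + x^2/2 - x + 1

Apply the Taylor formula c_k = f^(k)(a)/k!.
[x^0] = 1;  [x^1] = -1;  [x^2] = 1/2;  [x^3] = -1/6;  [x^4] = 1/24.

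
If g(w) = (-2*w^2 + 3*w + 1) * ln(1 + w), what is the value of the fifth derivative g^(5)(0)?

-146

Multiply each power in the prefactor through the base expansion.
The coefficient of w^5 in the expansion is -73/60, so g^(5)(0) = 5! * (-73/60) = -146.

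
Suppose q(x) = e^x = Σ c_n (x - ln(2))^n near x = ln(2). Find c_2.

q(ln(2)) = 2
q′(ln(2)) = 2
q′′(ln(2)) = 2
So c_2 = q′′(ln(2))/2! = 1.

1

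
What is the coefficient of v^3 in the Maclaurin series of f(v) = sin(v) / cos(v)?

1/3

Divide the numerator series by the denominator series (power-series long division).
f(0) = 0
f′(0) = 1
f′′(0) = 0
f′′′(0) = 2
The Taylor polynomial is Σ f^(k)(0)/k! · v^k.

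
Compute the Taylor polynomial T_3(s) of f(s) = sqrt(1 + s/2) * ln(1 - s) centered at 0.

Write out both Maclaurin series and multiply, keeping only the needed powers.
[s^0] = 0;  [s^1] = -1;  [s^2] = -3/4;  [s^3] = -41/96.

-41*s^3/96 - 3*s^2/4 - s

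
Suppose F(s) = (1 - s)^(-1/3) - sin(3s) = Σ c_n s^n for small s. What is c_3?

Expand each term separately and add.

757/162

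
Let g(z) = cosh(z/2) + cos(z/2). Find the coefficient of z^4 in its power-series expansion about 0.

1/192

Add the two expansions coefficient-wise.
g(0) = 2
g′(0) = 0
g′′(0) = 0
g′′′(0) = 0
g^(4)(0) = 1/8
So c_4 = g^(4)(0)/4! = 1/192.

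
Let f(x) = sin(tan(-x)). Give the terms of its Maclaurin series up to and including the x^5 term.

x^5/40 - x^3/6 - x

Plug the Maclaurin series of the inner function into that of the outer and collect terms.
f(0) = 0
f′(0) = -1
f′′(0) = 0
f′′′(0) = -1
f^(4)(0) = 0
f^(5)(0) = 3
Then c_k = f^(k)(0)/k! gives each Taylor coefficient.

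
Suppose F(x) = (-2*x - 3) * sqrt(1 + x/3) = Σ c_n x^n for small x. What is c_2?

-7/24

Distribute the polynomial across the series and collect like powers.
F(0) = -3
F′(0) = -5/2
F′′(0) = -7/12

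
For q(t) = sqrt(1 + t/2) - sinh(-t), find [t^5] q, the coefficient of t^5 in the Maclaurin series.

1129/122880

Add the two expansions coefficient-wise.
q(0) = 1
q′(0) = 5/4
q′′(0) = -1/16
q′′′(0) = 67/64
q^(4)(0) = -15/256
q^(5)(0) = 1129/1024
So c_5 = q^(5)(0)/5! = 1129/122880.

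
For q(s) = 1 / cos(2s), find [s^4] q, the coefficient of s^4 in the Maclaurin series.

10/3

Write the quotient as an unknown series and match coefficients against numerator = denominator · series.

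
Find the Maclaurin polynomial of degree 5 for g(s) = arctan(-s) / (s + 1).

-13*s^5/15 + 2*s^4/3 - 2*s^3/3 + s^2 - s

Multiply the numerator's expansion by the denominator's geometric series.
g(0) = 0
g′(0) = -1
g′′(0) = 2
g′′′(0) = -4
g^(4)(0) = 16
g^(5)(0) = -104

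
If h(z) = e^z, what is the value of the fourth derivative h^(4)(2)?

e^(2)

Apply the Taylor formula c_k = f^(k)(a)/k!.
The coefficient of (z - 2)^4 in the expansion is e^(2)/24, so h^(4)(2) = 4! * (e^(2)/24) = e^(2).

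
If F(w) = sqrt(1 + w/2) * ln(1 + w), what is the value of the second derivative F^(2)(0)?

Write out both Maclaurin series and multiply, keeping only the needed powers.
The coefficient of w^2 in the expansion is -1/4, so F′′(0) = 2! * (-1/4) = -1/2.

-1/2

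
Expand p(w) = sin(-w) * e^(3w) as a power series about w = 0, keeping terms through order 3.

Multiply the two series term by term and collect like powers.
[w^0] = 0;  [w^1] = -1;  [w^2] = -3;  [w^3] = -13/3.

-13*w^3/3 - 3*w^2 - w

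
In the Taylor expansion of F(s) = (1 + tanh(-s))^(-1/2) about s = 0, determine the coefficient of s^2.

3/8

Plug the Maclaurin series of the inner function into that of the outer and collect terms.
[s^0] = 1;  [s^1] = 1/2;  [s^2] = 3/8.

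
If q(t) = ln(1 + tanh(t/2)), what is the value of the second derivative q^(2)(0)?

-1/4

Plug the Maclaurin series of the inner function into that of the outer and collect terms.
The coefficient of t^2 in the expansion is -1/8, so q′′(0) = 2! * (-1/8) = -1/4.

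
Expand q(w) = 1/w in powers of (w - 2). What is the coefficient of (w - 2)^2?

Apply the Taylor formula c_k = f^(k)(a)/k!.
q(2) = 1/2
q′(2) = -1/4
q′′(2) = 1/4
So c_2 = q′′(2)/2! = 1/8.

1/8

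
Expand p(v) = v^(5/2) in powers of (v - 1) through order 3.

5*(v - 1)^3/16 + 15*(v - 1)^2/8 + 5*(v - 1)/2 + 1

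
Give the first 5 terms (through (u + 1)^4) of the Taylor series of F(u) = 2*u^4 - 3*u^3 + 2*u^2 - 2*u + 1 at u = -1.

F(-1) = 10
F′(-1) = -23
F′′(-1) = 46
F′′′(-1) = -66
F^(4)(-1) = 48

2*(u + 1)^4 - 11*(u + 1)^3 + 23*(u + 1)^2 - 23*(u + 1) + 10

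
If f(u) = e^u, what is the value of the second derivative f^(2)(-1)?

The coefficient of (u + 1)^2 in the expansion is e^(-1)/2, so f′′(-1) = 2! * (e^(-1)/2) = e^(-1).

e^(-1)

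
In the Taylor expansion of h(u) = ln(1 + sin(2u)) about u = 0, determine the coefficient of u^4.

-4/3

Compose series: expand the inner function first, then feed it into the outer expansion.
So c_4 = h^(4)(0)/4! = -4/3.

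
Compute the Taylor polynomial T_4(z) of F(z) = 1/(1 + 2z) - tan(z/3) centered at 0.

16*z^4 - 649*z^3/81 + 4*z^2 - 7*z/3 + 1

Combine the two series term by term.
[z^0] = 1;  [z^1] = -7/3;  [z^2] = 4;  [z^3] = -649/81;  [z^4] = 16.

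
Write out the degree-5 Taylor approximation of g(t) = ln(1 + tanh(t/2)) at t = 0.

Compose series: expand the inner function first, then feed it into the outer expansion.
[t^0] = 0;  [t^1] = 1/2;  [t^2] = -1/8;  [t^3] = 0;  [t^4] = 1/192;  [t^5] = 0.

t^4/192 - t^2/8 + t/2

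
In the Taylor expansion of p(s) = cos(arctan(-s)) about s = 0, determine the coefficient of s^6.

Plug the Maclaurin series of the inner function into that of the outer and collect terms.
p(0) = 1
p′(0) = 0
p′′(0) = -1
p′′′(0) = 0
p^(4)(0) = 9
p^(5)(0) = 0
p^(6)(0) = -225
So c_6 = p^(6)(0)/6! = -5/16.

-5/16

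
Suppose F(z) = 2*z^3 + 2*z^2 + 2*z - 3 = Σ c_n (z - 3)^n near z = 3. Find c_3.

2

F(3) = 75
F′(3) = 68
F′′(3) = 40
F′′′(3) = 12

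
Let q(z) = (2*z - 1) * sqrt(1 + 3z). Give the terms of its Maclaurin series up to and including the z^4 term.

Distribute the polynomial across the series and collect like powers.
[z^0] = -1;  [z^1] = 1/2;  [z^2] = 33/8;  [z^3] = -63/16;  [z^4] = 837/128.

837*z^4/128 - 63*z^3/16 + 33*z^2/8 + z/2 - 1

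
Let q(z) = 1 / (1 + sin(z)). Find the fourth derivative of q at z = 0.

16

Use the geometric series for the reciprocal, then substitute.
From the series, [z^4] q = 2/3; multiply by 4! = 24 to get 16.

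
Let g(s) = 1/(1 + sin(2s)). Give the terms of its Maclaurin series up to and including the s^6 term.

Plug the Maclaurin series of the inner function into that of the outer and collect terms.
g(0) = 1
g′(0) = -2
g′′(0) = 8
g′′′(0) = -40
g^(4)(0) = 256
g^(5)(0) = -1952
g^(6)(0) = 17408

1088*s^6/45 - 244*s^5/15 + 32*s^4/3 - 20*s^3/3 + 4*s^2 - 2*s + 1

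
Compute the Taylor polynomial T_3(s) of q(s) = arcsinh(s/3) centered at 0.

q(0) = 0
q′(0) = 1/3
q′′(0) = 0
q′′′(0) = -1/27
The Taylor polynomial is Σ q^(k)(0)/k! · s^k.

-s^3/162 + s/3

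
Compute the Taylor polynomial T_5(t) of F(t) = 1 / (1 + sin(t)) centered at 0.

Write 1/(1+u) = 1 - u + u^2 - u^3 + ... and substitute the series for u.
[t^0] = 1;  [t^1] = -1;  [t^2] = 1;  [t^3] = -5/6;  [t^4] = 2/3;  [t^5] = -61/120.

-61*t^5/120 + 2*t^4/3 - 5*t^3/6 + t^2 - t + 1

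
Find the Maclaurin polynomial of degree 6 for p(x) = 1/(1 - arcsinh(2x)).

1472*x^6/45 + 92*x^5/5 + 32*x^4/3 + 20*x^3/3 + 4*x^2 + 2*x + 1

Compose series: expand the inner function first, then feed it into the outer expansion.
[x^0] = 1;  [x^1] = 2;  [x^2] = 4;  [x^3] = 20/3;  [x^4] = 32/3;  [x^5] = 92/5;  [x^6] = 1472/45.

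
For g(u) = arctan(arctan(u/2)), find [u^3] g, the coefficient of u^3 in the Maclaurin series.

Compose series: expand the inner function first, then feed it into the outer expansion.
[u^0] = 0;  [u^1] = 1/2;  [u^2] = 0;  [u^3] = -1/12.
So c_3 = g′′′(0)/3! = -1/12.

-1/12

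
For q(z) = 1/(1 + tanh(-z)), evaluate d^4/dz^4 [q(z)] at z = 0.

Let u equal the inner series; expand the outer function in u and truncate.
From the series, [z^4] q = 1/3; multiply by 4! = 24 to get 8.

8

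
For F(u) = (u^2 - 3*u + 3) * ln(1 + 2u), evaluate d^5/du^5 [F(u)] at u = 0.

4064

Shift and add copies of the series according to the polynomial's terms.
The coefficient of u^5 in the expansion is 508/15, so F^(5)(0) = 5! * (508/15) = 4064.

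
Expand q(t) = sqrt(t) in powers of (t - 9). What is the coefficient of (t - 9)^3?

1/3888

q(9) = 3
q′(9) = 1/6
q′′(9) = -1/108
q′′′(9) = 1/648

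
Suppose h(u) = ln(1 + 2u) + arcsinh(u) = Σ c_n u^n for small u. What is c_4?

Combine the two series term by term.
[u^0] = 0;  [u^1] = 3;  [u^2] = -2;  [u^3] = 5/2;  [u^4] = -4.
So c_4 = h^(4)(0)/4! = -4.

-4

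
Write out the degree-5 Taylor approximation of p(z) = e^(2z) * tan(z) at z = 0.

Take the Cauchy product of the two expansions.
[z^0] = 0;  [z^1] = 1;  [z^2] = 2;  [z^3] = 7/3;  [z^4] = 2;  [z^5] = 22/15.

22*z^5/15 + 2*z^4 + 7*z^3/3 + 2*z^2 + z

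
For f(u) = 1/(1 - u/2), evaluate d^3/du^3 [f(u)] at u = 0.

3/4

The coefficient of u^3 in the expansion is 1/8, so f′′′(0) = 3! * (1/8) = 3/4.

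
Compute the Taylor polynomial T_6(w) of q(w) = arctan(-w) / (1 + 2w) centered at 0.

Expand each factor separately, then convolve coefficients.

446*w^6/15 - 223*w^5/15 + 22*w^4/3 - 11*w^3/3 + 2*w^2 - w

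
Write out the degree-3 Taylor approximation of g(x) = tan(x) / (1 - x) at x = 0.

4*x^3/3 + x^2 + x

Write out both Maclaurin series and multiply, keeping only the needed powers.
g(0) = 0
g′(0) = 1
g′′(0) = 2
g′′′(0) = 8
The Taylor polynomial is Σ g^(k)(0)/k! · x^k.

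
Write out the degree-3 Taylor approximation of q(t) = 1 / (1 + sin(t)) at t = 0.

-5*t^3/6 + t^2 - t + 1

Use the geometric series for the reciprocal, then substitute.
q(0) = 1
q′(0) = -1
q′′(0) = 2
q′′′(0) = -5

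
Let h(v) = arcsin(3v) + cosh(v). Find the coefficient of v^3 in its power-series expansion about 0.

9/2

Expand each term separately and add.
So c_3 = h′′′(0)/3! = 9/2.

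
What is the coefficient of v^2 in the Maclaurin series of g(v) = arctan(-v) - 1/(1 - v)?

-1

Expand each term separately and add.
g(0) = -1
g′(0) = -2
g′′(0) = -2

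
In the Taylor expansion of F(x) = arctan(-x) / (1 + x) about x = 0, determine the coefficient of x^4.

Take the Cauchy product of the two expansions.
F(0) = 0
F′(0) = -1
F′′(0) = 2
F′′′(0) = -4
F^(4)(0) = 16
So c_4 = F^(4)(0)/4! = 2/3.

2/3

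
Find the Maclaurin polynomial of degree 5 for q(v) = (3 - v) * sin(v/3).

Multiply each power in the prefactor through the base expansion.
[v^0] = 0;  [v^1] = 1;  [v^2] = -1/3;  [v^3] = -1/54;  [v^4] = 1/162;  [v^5] = 1/9720.

v^5/9720 + v^4/162 - v^3/54 - v^2/3 + v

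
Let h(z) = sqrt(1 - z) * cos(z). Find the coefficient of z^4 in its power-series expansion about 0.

25/384

Write out both Maclaurin series and multiply, keeping only the needed powers.
[z^0] = 1;  [z^1] = -1/2;  [z^2] = -5/8;  [z^3] = 3/16;  [z^4] = 25/384.
So c_4 = h^(4)(0)/4! = 25/384.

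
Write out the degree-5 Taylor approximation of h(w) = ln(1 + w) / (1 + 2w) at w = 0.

Multiply the two series term by term and collect like powers.
h(0) = 0
h′(0) = 1
h′′(0) = -5
h′′′(0) = 32
h^(4)(0) = -262
h^(5)(0) = 2644
Then c_k = h^(k)(0)/k! gives each Taylor coefficient.

661*w^5/30 - 131*w^4/12 + 16*w^3/3 - 5*w^2/2 + w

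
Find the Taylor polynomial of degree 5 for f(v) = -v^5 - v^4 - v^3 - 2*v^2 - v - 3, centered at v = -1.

f(-1) = -3
f′(-1) = -1
f′′(-1) = 10
f′′′(-1) = -42
f^(4)(-1) = 96
f^(5)(-1) = -120

-(v + 1)^5 + 4*(v + 1)^4 - 7*(v + 1)^3 + 5*(v + 1)^2 - (v + 1) - 3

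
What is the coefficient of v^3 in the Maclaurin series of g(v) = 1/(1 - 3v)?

Differentiate repeatedly and evaluate at the center.

27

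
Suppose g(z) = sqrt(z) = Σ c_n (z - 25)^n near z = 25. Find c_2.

-1/1000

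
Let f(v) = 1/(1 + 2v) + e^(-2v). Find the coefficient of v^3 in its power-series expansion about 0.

-28/3

Add the two expansions coefficient-wise.
f(0) = 2
f′(0) = -4
f′′(0) = 12
f′′′(0) = -56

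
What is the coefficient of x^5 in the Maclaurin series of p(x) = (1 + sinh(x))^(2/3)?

721/14580

Compose series: expand the inner function first, then feed it into the outer expansion.
p(0) = 1
p′(0) = 2/3
p′′(0) = -2/9
p′′′(0) = 26/27
p^(4)(0) = -128/81
p^(5)(0) = 1442/243
So c_5 = p^(5)(0)/5! = 721/14580.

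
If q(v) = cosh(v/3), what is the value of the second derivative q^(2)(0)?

The coefficient of v^2 in the expansion is 1/18, so q′′(0) = 2! * (1/18) = 1/9.

1/9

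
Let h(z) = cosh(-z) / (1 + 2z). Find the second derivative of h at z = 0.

Write out both Maclaurin series and multiply, keeping only the needed powers.
The coefficient of z^2 in the expansion is 9/2, so h′′(0) = 2! * (9/2) = 9.

9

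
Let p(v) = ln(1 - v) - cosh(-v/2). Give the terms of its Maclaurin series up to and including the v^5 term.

-v^5/5 - 97*v^4/384 - v^3/3 - 5*v^2/8 - v - 1

Expand each term separately and add.
p(0) = -1
p′(0) = -1
p′′(0) = -5/4
p′′′(0) = -2
p^(4)(0) = -97/16
p^(5)(0) = -24
Then c_k = p^(k)(0)/k! gives each Taylor coefficient.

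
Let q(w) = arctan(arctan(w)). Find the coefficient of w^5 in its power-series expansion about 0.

Let u equal the inner series; expand the outer function in u and truncate.
q(0) = 0
q′(0) = 1
q′′(0) = 0
q′′′(0) = -4
q^(4)(0) = 0
q^(5)(0) = 88
Then c_k = q^(k)(0)/k! gives each Taylor coefficient.

11/15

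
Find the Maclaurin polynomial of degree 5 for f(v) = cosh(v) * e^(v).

2*v^5/15 + v^4/3 + 2*v^3/3 + v^2 + v + 1

Write out both Maclaurin series and multiply, keeping only the needed powers.
f(0) = 1
f′(0) = 1
f′′(0) = 2
f′′′(0) = 4
f^(4)(0) = 8
f^(5)(0) = 16
Dividing each by k! gives the coefficients c_0, ..., c_5.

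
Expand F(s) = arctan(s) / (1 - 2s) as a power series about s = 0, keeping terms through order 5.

223*s^5/15 + 22*s^4/3 + 11*s^3/3 + 2*s^2 + s

Take the Cauchy product of the two expansions.
F(0) = 0
F′(0) = 1
F′′(0) = 4
F′′′(0) = 22
F^(4)(0) = 176
F^(5)(0) = 1784
Dividing each by k! gives the coefficients c_0, ..., c_5.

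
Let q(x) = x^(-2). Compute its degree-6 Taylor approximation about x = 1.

Use the known series and substitute for the argument.

7*(x - 1)^6 - 6*(x - 1)^5 + 5*(x - 1)^4 - 4*(x - 1)^3 + 3*(x - 1)^2 - 2*(x - 1) + 1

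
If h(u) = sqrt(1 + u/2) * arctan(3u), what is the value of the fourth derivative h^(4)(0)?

-855/16

Take the Cauchy product of the two expansions.
The coefficient of u^4 in the expansion is -285/128, so h^(4)(0) = 4! * (-285/128) = -855/16.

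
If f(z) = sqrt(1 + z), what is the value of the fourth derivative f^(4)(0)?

The coefficient of z^4 in the expansion is -5/128, so f^(4)(0) = 4! * (-5/128) = -15/16.

-15/16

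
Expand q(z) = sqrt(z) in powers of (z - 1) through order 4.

[(z - 1)^0] = 1;  [(z - 1)^1] = 1/2;  [(z - 1)^2] = -1/8;  [(z - 1)^3] = 1/16;  [(z - 1)^4] = -5/128.

-5*(z - 1)^4/128 + (z - 1)^3/16 - (z - 1)^2/8 + (z - 1)/2 + 1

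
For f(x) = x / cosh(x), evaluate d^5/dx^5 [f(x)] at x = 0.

Write the quotient as an unknown series and match coefficients against numerator = denominator · series.
The coefficient of x^5 in the expansion is 5/24, so f^(5)(0) = 5! * (5/24) = 25.

25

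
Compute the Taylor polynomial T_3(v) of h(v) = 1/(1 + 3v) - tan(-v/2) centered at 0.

Combine the two series term by term.
h(0) = 1
h′(0) = -5/2
h′′(0) = 18
h′′′(0) = -647/4
Then c_k = h^(k)(0)/k! gives each Taylor coefficient.

-647*v^3/24 + 9*v^2 - 5*v/2 + 1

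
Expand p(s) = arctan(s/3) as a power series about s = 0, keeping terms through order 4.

-s^3/81 + s/3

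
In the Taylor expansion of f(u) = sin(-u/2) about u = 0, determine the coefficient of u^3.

1/48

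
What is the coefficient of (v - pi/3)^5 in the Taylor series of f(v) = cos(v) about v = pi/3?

-sqrt(3)/240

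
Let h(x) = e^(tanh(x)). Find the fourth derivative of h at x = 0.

Compose series: expand the inner function first, then feed it into the outer expansion.
The coefficient of x^4 in the expansion is -7/24, so h^(4)(0) = 4! * (-7/24) = -7.

-7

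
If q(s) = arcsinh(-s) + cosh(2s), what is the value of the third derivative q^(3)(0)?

1

Combine the two series term by term.
The coefficient of s^3 in the expansion is 1/6, so q′′′(0) = 3! * (1/6) = 1.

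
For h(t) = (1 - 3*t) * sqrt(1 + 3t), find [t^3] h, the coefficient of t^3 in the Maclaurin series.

81/16

Distribute the polynomial across the series and collect like powers.
h(0) = 1
h′(0) = -3/2
h′′(0) = -45/4
h′′′(0) = 243/8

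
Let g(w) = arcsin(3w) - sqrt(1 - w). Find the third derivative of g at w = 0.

219/8

Expand each term separately and add.
The coefficient of w^3 in the expansion is 73/16, so g′′′(0) = 3! * (73/16) = 219/8.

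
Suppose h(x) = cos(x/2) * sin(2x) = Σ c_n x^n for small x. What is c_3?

-19/12

Write out both Maclaurin series and multiply, keeping only the needed powers.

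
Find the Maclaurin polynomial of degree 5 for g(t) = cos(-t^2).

[t^0] = 1;  [t^1] = 0;  [t^2] = 0;  [t^3] = 0;  [t^4] = -1/2;  [t^5] = 0.

1 - t^4/2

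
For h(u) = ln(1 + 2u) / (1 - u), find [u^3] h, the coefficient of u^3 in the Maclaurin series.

Expand each factor separately, then convolve coefficients.
[u^0] = 0;  [u^1] = 2;  [u^2] = 0;  [u^3] = 8/3.
So c_3 = h′′′(0)/3! = 8/3.

8/3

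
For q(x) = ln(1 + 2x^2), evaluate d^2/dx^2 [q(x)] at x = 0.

From the series, [x^2] q = 2; multiply by 2! = 2 to get 4.

4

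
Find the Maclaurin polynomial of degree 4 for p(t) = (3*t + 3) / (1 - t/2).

Shift and add copies of the series according to the polynomial's terms.
[t^0] = 3;  [t^1] = 9/2;  [t^2] = 9/4;  [t^3] = 9/8;  [t^4] = 9/16.

9*t^4/16 + 9*t^3/8 + 9*t^2/4 + 9*t/2 + 3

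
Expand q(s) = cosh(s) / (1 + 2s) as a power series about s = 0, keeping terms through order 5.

Multiply the two series term by term and collect like powers.
q(0) = 1
q′(0) = -2
q′′(0) = 9
q′′′(0) = -54
q^(4)(0) = 433
q^(5)(0) = -4330
Then c_k = q^(k)(0)/k! gives each Taylor coefficient.

-433*s^5/12 + 433*s^4/24 - 9*s^3 + 9*s^2/2 - 2*s + 1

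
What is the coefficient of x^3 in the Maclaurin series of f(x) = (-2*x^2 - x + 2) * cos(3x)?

9/2

Multiply each power in the prefactor through the base expansion.
[x^0] = 2;  [x^1] = -1;  [x^2] = -11;  [x^3] = 9/2.
So c_3 = f′′′(0)/3! = 9/2.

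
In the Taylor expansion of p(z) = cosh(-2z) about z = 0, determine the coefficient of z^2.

Compute the successive derivatives at the expansion point and divide by k!.
p(0) = 1
p′(0) = 0
p′′(0) = 4
So c_2 = p′′(0)/2! = 2.

2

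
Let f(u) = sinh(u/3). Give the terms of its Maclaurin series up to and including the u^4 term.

u^3/162 + u/3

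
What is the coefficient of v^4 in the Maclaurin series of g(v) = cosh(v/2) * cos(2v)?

161/384

Expand each factor separately, then convolve coefficients.
[v^0] = 1;  [v^1] = 0;  [v^2] = -15/8;  [v^3] = 0;  [v^4] = 161/384.
So c_4 = g^(4)(0)/4! = 161/384.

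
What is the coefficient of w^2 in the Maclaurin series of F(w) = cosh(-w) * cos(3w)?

Expand each factor separately, then convolve coefficients.
F(0) = 1
F′(0) = 0
F′′(0) = -8
Then c_k = F^(k)(0)/k! gives each Taylor coefficient.

-4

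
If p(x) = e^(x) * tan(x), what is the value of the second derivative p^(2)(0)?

2

Expand each factor separately, then convolve coefficients.
From the series, [x^2] p = 1; multiply by 2! = 2 to get 2.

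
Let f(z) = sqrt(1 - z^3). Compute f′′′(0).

The coefficient of z^3 in the expansion is -1/2, so f′′′(0) = 3! * (-1/2) = -3.

-3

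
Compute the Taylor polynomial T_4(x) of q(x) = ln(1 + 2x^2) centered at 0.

[x^0] = 0;  [x^1] = 0;  [x^2] = 2;  [x^3] = 0;  [x^4] = -2.

-2*x^4 + 2*x^2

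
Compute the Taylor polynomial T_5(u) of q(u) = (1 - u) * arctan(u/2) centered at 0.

Distribute the polynomial across the series and collect like powers.

u^5/160 + u^4/24 - u^3/24 - u^2/2 + u/2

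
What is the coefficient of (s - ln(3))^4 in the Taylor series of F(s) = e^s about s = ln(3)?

Differentiate repeatedly and evaluate at the center.
F(ln(3)) = 3
F′(ln(3)) = 3
F′′(ln(3)) = 3
F′′′(ln(3)) = 3
F^(4)(ln(3)) = 3
So c_4 = F^(4)(ln(3))/4! = 1/8.

1/8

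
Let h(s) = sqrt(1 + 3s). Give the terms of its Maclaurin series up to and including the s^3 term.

h(0) = 1
h′(0) = 3/2
h′′(0) = -9/4
h′′′(0) = 81/8
Dividing each by k! gives the coefficients c_0, ..., c_3.

27*s^3/16 - 9*s^2/8 + 3*s/2 + 1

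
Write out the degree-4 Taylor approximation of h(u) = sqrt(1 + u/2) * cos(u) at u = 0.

337*u^4/6144 - 15*u^3/128 - 17*u^2/32 + u/4 + 1

Expand each factor separately, then convolve coefficients.
[u^0] = 1;  [u^1] = 1/4;  [u^2] = -17/32;  [u^3] = -15/128;  [u^4] = 337/6144.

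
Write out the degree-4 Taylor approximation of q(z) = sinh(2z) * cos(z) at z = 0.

Write out both Maclaurin series and multiply, keeping only the needed powers.
q(0) = 0
q′(0) = 2
q′′(0) = 0
q′′′(0) = 2
q^(4)(0) = 0

z^3/3 + 2*z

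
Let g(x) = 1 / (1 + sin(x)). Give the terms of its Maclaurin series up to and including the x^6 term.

17*x^6/45 - 61*x^5/120 + 2*x^4/3 - 5*x^3/6 + x^2 - x + 1

Expand as Σ (-1)^k u^k with u equal to the inner function's series.
g(0) = 1
g′(0) = -1
g′′(0) = 2
g′′′(0) = -5
g^(4)(0) = 16
g^(5)(0) = -61
g^(6)(0) = 272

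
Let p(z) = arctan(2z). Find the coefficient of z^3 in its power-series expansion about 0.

Use the known series and substitute for the argument.
[z^0] = 0;  [z^1] = 2;  [z^2] = 0;  [z^3] = -8/3.
So c_3 = p′′′(0)/3! = -8/3.

-8/3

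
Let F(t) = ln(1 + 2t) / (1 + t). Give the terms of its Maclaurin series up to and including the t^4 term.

-32*t^4/3 + 20*t^3/3 - 4*t^2 + 2*t

Take the Cauchy product of the two expansions.
F(0) = 0
F′(0) = 2
F′′(0) = -8
F′′′(0) = 40
F^(4)(0) = -256
Dividing each by k! gives the coefficients c_0, ..., c_4.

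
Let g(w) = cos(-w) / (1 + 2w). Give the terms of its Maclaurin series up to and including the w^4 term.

Take the Cauchy product of the two expansions.
g(0) = 1
g′(0) = -2
g′′(0) = 7
g′′′(0) = -42
g^(4)(0) = 337

337*w^4/24 - 7*w^3 + 7*w^2/2 - 2*w + 1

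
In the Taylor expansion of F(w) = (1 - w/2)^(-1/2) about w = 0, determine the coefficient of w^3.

5/128

Differentiate repeatedly and evaluate at the center.
F(0) = 1
F′(0) = 1/4
F′′(0) = 3/16
F′′′(0) = 15/64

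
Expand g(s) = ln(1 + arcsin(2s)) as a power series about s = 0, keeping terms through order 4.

-20*s^4/3 + 4*s^3 - 2*s^2 + 2*s

Substitute the inner expansion into the outer series and collect powers.
g(0) = 0
g′(0) = 2
g′′(0) = -4
g′′′(0) = 24
g^(4)(0) = -160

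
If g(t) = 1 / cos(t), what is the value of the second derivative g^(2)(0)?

1

Divide the numerator series by the denominator series (power-series long division).
From the series, [t^2] g = 1/2; multiply by 2! = 2 to get 1.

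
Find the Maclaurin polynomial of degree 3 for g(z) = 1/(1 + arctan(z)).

Substitute the inner expansion into the outer series and collect powers.
g(0) = 1
g′(0) = -1
g′′(0) = 2
g′′′(0) = -4

-2*z^3/3 + z^2 - z + 1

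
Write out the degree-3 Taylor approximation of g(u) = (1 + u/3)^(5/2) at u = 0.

5*u^3/432 + 5*u^2/24 + 5*u/6 + 1

g(0) = 1
g′(0) = 5/6
g′′(0) = 5/12
g′′′(0) = 5/72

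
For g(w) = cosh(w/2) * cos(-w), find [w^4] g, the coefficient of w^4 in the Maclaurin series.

Take the Cauchy product of the two expansions.
[w^0] = 1;  [w^1] = 0;  [w^2] = -3/8;  [w^3] = 0;  [w^4] = -7/384.

-7/384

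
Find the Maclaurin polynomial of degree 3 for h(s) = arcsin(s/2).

s^3/48 + s/2

[s^0] = 0;  [s^1] = 1/2;  [s^2] = 0;  [s^3] = 1/48.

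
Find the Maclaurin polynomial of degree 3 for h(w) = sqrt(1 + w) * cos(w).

-3*w^3/16 - 5*w^2/8 + w/2 + 1

Take the Cauchy product of the two expansions.
[w^0] = 1;  [w^1] = 1/2;  [w^2] = -5/8;  [w^3] = -3/16.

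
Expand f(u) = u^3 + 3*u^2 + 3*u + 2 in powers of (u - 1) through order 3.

(u - 1)^3 + 6*(u - 1)^2 + 12*(u - 1) + 9

f(1) = 9
f′(1) = 12
f′′(1) = 12
f′′′(1) = 6
Then c_k = f^(k)(1)/k! gives each Taylor coefficient.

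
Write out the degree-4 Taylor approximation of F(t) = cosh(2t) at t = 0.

2*t^4/3 + 2*t^2 + 1

F(0) = 1
F′(0) = 0
F′′(0) = 4
F′′′(0) = 0
F^(4)(0) = 16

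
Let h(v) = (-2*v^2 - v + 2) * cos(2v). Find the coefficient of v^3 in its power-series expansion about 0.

Shift and add copies of the series according to the polynomial's terms.

2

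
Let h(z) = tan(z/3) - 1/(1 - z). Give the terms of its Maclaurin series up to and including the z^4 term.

-z^4 - 80*z^3/81 - z^2 - 2*z/3 - 1

Add the two expansions coefficient-wise.
h(0) = -1
h′(0) = -2/3
h′′(0) = -2
h′′′(0) = -160/27
h^(4)(0) = -24
Then c_k = h^(k)(0)/k! gives each Taylor coefficient.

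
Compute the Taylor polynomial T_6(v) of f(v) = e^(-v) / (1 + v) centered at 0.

Write out both Maclaurin series and multiply, keeping only the needed powers.
f(0) = 1
f′(0) = -2
f′′(0) = 5
f′′′(0) = -16
f^(4)(0) = 65
f^(5)(0) = -326
f^(6)(0) = 1957
Dividing each by k! gives the coefficients c_0, ..., c_6.

1957*v^6/720 - 163*v^5/60 + 65*v^4/24 - 8*v^3/3 + 5*v^2/2 - 2*v + 1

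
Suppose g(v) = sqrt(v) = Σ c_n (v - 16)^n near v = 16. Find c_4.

g(16) = 4
g′(16) = 1/8
g′′(16) = -1/256
g′′′(16) = 3/8192
g^(4)(16) = -15/262144
So c_4 = g^(4)(16)/4! = -5/2097152.

-5/2097152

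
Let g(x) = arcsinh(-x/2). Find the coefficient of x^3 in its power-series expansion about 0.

1/48

[x^0] = 0;  [x^1] = -1/2;  [x^2] = 0;  [x^3] = 1/48.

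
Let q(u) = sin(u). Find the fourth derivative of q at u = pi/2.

The coefficient of (u - pi/2)^4 in the expansion is 1/24, so q^(4)(pi/2) = 4! * (1/24) = 1.

1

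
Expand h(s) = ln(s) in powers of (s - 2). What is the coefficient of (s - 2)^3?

h(2) = ln(2)
h′(2) = 1/2
h′′(2) = -1/4
h′′′(2) = 1/4
Then c_k = h^(k)(2)/k! gives each Taylor coefficient.

1/24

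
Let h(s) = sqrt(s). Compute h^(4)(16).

Compute the successive derivatives at the expansion point and divide by k!.
From the series, [(s - 16)^4] h = -5/2097152; multiply by 4! = 24 to get -15/262144.

-15/262144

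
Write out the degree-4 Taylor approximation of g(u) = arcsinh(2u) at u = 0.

-4*u^3/3 + 2*u

g(0) = 0
g′(0) = 2
g′′(0) = 0
g′′′(0) = -8
g^(4)(0) = 0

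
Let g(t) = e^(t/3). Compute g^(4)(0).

1/81

The coefficient of t^4 in the expansion is 1/1944, so g^(4)(0) = 4! * (1/1944) = 1/81.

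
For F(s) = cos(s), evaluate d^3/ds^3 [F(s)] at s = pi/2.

1

The coefficient of (s - pi/2)^3 in the expansion is 1/6, so F′′′(pi/2) = 3! * (1/6) = 1.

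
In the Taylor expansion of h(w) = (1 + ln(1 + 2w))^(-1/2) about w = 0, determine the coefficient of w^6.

Let u equal the inner series; expand the outer function in u and truncate.

39479/240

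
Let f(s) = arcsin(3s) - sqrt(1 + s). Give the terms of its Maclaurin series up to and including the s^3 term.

71*s^3/16 + s^2/8 + 5*s/2 - 1

Expand each term separately and add.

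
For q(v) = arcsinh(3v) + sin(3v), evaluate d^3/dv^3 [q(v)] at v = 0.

-54

Add the two expansions coefficient-wise.
The coefficient of v^3 in the expansion is -9, so q′′′(0) = 3! * (-9) = -54.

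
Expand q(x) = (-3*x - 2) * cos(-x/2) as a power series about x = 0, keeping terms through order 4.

-x^4/192 + 3*x^3/8 + x^2/4 - 3*x - 2

Multiply each power in the prefactor through the base expansion.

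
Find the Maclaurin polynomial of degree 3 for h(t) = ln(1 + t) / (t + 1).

Use 1/(1 - r) = Σ r^k on the denominator, then take the Cauchy product.
h(0) = 0
h′(0) = 1
h′′(0) = -3
h′′′(0) = 11

11*t^3/6 - 3*t^2/2 + t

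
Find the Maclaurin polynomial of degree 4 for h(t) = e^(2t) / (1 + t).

t^4/3 + t^3/3 + t^2 + t + 1

Expand each factor separately, then convolve coefficients.
h(0) = 1
h′(0) = 1
h′′(0) = 2
h′′′(0) = 2
h^(4)(0) = 8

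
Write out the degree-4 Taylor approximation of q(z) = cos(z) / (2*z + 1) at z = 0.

Multiply the numerator's expansion by the denominator's geometric series.
q(0) = 1
q′(0) = -2
q′′(0) = 7
q′′′(0) = -42
q^(4)(0) = 337

337*z^4/24 - 7*z^3 + 7*z^2/2 - 2*z + 1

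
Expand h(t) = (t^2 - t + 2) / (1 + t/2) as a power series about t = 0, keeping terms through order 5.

-t^5/4 + t^4/2 - t^3 + 2*t^2 - 2*t + 2

Shift and add copies of the series according to the polynomial's terms.
h(0) = 2
h′(0) = -2
h′′(0) = 4
h′′′(0) = -6
h^(4)(0) = 12
h^(5)(0) = -30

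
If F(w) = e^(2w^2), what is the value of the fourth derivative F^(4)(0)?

From the series, [w^4] F = 2; multiply by 4! = 24 to get 48.

48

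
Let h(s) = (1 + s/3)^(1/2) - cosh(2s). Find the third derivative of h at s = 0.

1/72

Add the two expansions coefficient-wise.
The coefficient of s^3 in the expansion is 1/432, so h′′′(0) = 3! * (1/432) = 1/72.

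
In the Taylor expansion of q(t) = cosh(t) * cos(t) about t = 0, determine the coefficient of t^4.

Expand each factor separately, then convolve coefficients.
[t^0] = 1;  [t^1] = 0;  [t^2] = 0;  [t^3] = 0;  [t^4] = -1/6.
So c_4 = q^(4)(0)/4! = -1/6.

-1/6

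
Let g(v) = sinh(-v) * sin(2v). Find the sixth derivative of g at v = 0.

-44

Write out both Maclaurin series and multiply, keeping only the needed powers.
From the series, [v^6] g = -11/180; multiply by 6! = 720 to get -44.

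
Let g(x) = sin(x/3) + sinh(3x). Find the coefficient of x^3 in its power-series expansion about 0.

Combine the two series term by term.
[x^0] = 0;  [x^1] = 10/3;  [x^2] = 0;  [x^3] = 364/81.

364/81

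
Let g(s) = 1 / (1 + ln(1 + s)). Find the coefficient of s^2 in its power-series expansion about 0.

Write 1/(1+u) = 1 - u + u^2 - u^3 + ... and substitute the series for u.
g(0) = 1
g′(0) = -1
g′′(0) = 3

3/2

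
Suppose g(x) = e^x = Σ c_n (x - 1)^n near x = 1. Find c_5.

g(1) = e
g′(1) = e
g′′(1) = e
g′′′(1) = e
g^(4)(1) = e
g^(5)(1) = e

e/120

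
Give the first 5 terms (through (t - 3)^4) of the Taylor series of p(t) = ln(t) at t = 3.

Compute the successive derivatives at the expansion point and divide by k!.
p(3) = ln(3)
p′(3) = 1/3
p′′(3) = -1/9
p′′′(3) = 2/27
p^(4)(3) = -2/27

-(t - 3)^4/324 + (t - 3)^3/81 - (t - 3)^2/18 + (t - 3)/3 + ln(3)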